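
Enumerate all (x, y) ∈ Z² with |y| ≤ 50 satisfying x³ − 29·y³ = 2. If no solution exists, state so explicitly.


The equation is x³ - 29y³ = 2. For fixed y, x³ = 29·y³ + 2, so a solution requires the RHS to be a perfect cube.
Strategy: iterate y from -50 to 50, compute RHS = 29·y³ + 2, and check whether it is a (positive or negative) perfect cube.
Check small values of y:
  y = 0: RHS = 2 is not a perfect cube.
  y = 1: RHS = 31 is not a perfect cube.
  y = -1: RHS = -27 = (-3)³ ⇒ x = -3 works.
  y = 2: RHS = 234 is not a perfect cube.
  y = -2: RHS = -230 is not a perfect cube.
  y = 3: RHS = 785 is not a perfect cube.
  y = -3: RHS = -781 is not a perfect cube.
Continuing the search up to |y| = 50 finds no further solutions beyond those listed.
Collected solutions: (-3, -1).

Solutions (with |y| ≤ 50): (-3, -1).


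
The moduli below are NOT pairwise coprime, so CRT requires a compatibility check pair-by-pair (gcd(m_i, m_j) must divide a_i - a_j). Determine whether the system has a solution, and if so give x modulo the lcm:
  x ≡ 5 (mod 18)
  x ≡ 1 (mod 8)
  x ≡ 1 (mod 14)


Moduli 18, 8, 14 are not pairwise coprime, so CRT works modulo lcm(m_i) when all pairwise compatibility conditions hold.
Pairwise compatibility: gcd(m_i, m_j) must divide a_i - a_j for every pair.
Merge one congruence at a time:
  Start: x ≡ 5 (mod 18).
  Combine with x ≡ 1 (mod 8): gcd(18, 8) = 2; 1 - 5 = -4, which IS divisible by 2, so compatible.
    Write x = 5 + 18·t and substitute into x ≡ 1 (mod 8): 18·t ≡ 1 − 5 = -4 (mod 8).
    Divide the congruence (and modulus) by g = 2: 9·t ≡ -2 (mod 4).
    Reduce coefficients mod 4: 1·t ≡ 2 (mod 4).
    So t ≡ 2 (mod 4).
    Then x = 5 + 18·2 = 41, valid modulo lcm(18, 8) = 72: x ≡ 41 (mod 72).
  Combine with x ≡ 1 (mod 14): gcd(72, 14) = 2; 1 - 41 = -40, which IS divisible by 2, so compatible.
    Write x = 41 + 72·t and substitute into x ≡ 1 (mod 14): 72·t ≡ 1 − 41 = -40 (mod 14).
    Divide the congruence (and modulus) by g = 2: 36·t ≡ -20 (mod 7).
    Reduce coefficients mod 7: 1·t ≡ 1 (mod 7).
    So t ≡ 1 (mod 7).
    Then x = 41 + 72·1 = 113, valid modulo lcm(72, 14) = 504: x ≡ 113 (mod 504).
Verify: 113 mod 18 = 5, 113 mod 8 = 1, 113 mod 14 = 1.

x ≡ 113 (mod 504).


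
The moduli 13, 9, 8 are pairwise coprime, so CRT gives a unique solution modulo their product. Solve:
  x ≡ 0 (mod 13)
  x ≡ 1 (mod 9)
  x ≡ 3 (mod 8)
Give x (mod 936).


Moduli 13, 9, 8 are pairwise coprime; by CRT there is a unique solution modulo M = 13 · 9 · 8 = 936.
Solve pairwise, accumulating the modulus:
  Start with x ≡ 0 (mod 13).
  Combine with x ≡ 1 (mod 9): since gcd(13, 9) = 1, we get a unique residue mod 117.
    Write x = 0 + 13·t and substitute into x ≡ 1 (mod 9): 13·t ≡ 1 − 0 = 1 (mod 9).
    Reduce coefficients mod 9: 4·t ≡ 1 (mod 9).
    The inverse of 4 mod 9 is 7 (since 4·7 = 28 = 3·9 + 1), so t ≡ 7·1 = 7 ≡ 7 (mod 9).
    Then x = 0 + 13·7 = 91, valid modulo lcm(13, 9) = 117: x ≡ 91 (mod 117).
  Combine with x ≡ 3 (mod 8): since gcd(117, 8) = 1, we get a unique residue mod 936.
    Write x = 91 + 117·t and substitute into x ≡ 3 (mod 8): 117·t ≡ 3 − 91 = -88 (mod 8).
    Reduce coefficients mod 8: 5·t ≡ 0 (mod 8).
    The inverse of 5 mod 8 is 5 (since 5·5 = 25 = 3·8 + 1), so t ≡ 5·0 = 0 ≡ 0 (mod 8).
    Then x = 91 + 117·0 = 91, valid modulo lcm(117, 8) = 936: x ≡ 91 (mod 936).
Verify: 91 mod 13 = 0 ✓, 91 mod 9 = 1 ✓, 91 mod 8 = 3 ✓.

x ≡ 91 (mod 936).


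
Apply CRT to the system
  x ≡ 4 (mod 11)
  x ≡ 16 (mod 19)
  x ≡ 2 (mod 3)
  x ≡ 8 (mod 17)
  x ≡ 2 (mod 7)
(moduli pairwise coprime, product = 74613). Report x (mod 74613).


Product of moduli M = 11 · 19 · 3 · 17 · 7 = 74613.
Merge one congruence at a time:
  Start: x ≡ 4 (mod 11).
  Combine with x ≡ 16 (mod 19); new modulus lcm = 209.
    Write x = 4 + 11·t and substitute into x ≡ 16 (mod 19): 11·t ≡ 16 − 4 = 12 (mod 19).
    The inverse of 11 mod 19 is 7 (since 11·7 = 77 = 4·19 + 1), so t ≡ 7·12 = 84 ≡ 8 (mod 19).
    Then x = 4 + 11·8 = 92, valid modulo lcm(11, 19) = 209: x ≡ 92 (mod 209).
  Combine with x ≡ 2 (mod 3); new modulus lcm = 627.
    Write x = 92 + 209·t and substitute into x ≡ 2 (mod 3): 209·t ≡ 2 − 92 = -90 (mod 3).
    Reduce coefficients mod 3: 2·t ≡ 0 (mod 3).
    The inverse of 2 mod 3 is 2 (since 2·2 = 4 = 1·3 + 1), so t ≡ 2·0 = 0 ≡ 0 (mod 3).
    Then x = 92 + 209·0 = 92, valid modulo lcm(209, 3) = 627: x ≡ 92 (mod 627).
  Combine with x ≡ 8 (mod 17); new modulus lcm = 10659.
    Write x = 92 + 627·t and substitute into x ≡ 8 (mod 17): 627·t ≡ 8 − 92 = -84 (mod 17).
    Reduce coefficients mod 17: 15·t ≡ 1 (mod 17).
    The inverse of 15 mod 17 is 8 (since 15·8 = 120 = 7·17 + 1), so t ≡ 8·1 = 8 ≡ 8 (mod 17).
    Then x = 92 + 627·8 = 5108, valid modulo lcm(627, 17) = 10659: x ≡ 5108 (mod 10659).
  Combine with x ≡ 2 (mod 7); new modulus lcm = 74613.
    Write x = 5108 + 10659·t and substitute into x ≡ 2 (mod 7): 10659·t ≡ 2 − 5108 = -5106 (mod 7).
    Reduce coefficients mod 7: 5·t ≡ 4 (mod 7).
    The inverse of 5 mod 7 is 3 (since 5·3 = 15 = 2·7 + 1), so t ≡ 3·4 = 12 ≡ 5 (mod 7).
    Then x = 5108 + 10659·5 = 58403, valid modulo lcm(10659, 7) = 74613: x ≡ 58403 (mod 74613).
Verify against each original: 58403 mod 11 = 4, 58403 mod 19 = 16, 58403 mod 3 = 2, 58403 mod 17 = 8, 58403 mod 7 = 2.

x ≡ 58403 (mod 74613).


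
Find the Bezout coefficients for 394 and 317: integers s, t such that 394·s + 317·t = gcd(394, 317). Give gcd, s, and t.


Euclidean algorithm on (394, 317) — divide until remainder is 0:
  394 = 1 · 317 + 77
  317 = 4 · 77 + 9
  77 = 8 · 9 + 5
  9 = 1 · 5 + 4
  5 = 1 · 4 + 1
  4 = 4 · 1 + 0
gcd(394, 317) = 1.
Track Bezout coefficients alongside the remainders: start with r₀ = 394 = a·1 + b·0 (s = 1, t = 0) and r₁ = 317 = a·0 + b·1 (s = 0, t = 1); each new remainder r_{k+1} = r_{k-1} − q_k·r_k inherits s_{k+1} = s_{k-1} − q_k·s_k, t_{k+1} = t_{k-1} − q_k·t_k, so r_k = a·s_k + b·t_k at every step:
  q = 1: r = 77, s = 1 − 1·0 = 1, t = 0 − 1·1 = -1  (check: 394·1 + 317·(-1) = 77)
  q = 4: r = 9, s = 0 − 4·1 = -4, t = 1 − 4·(-1) = 5  (check: 394·(-4) + 317·5 = 9)
  q = 8: r = 5, s = 1 − 8·(-4) = 33, t = -1 − 8·5 = -41  (check: 394·33 + 317·(-41) = 5)
  q = 1: r = 4, s = -4 − 1·33 = -37, t = 5 − 1·(-41) = 46  (check: 394·(-37) + 317·46 = 4)
  q = 1: r = 1, s = 33 − 1·(-37) = 70, t = -41 − 1·46 = -87  (check: 394·70 + 317·(-87) = 1)
The row with r = 1 (the gcd) gives the Bezout coefficients s = 70, t = -87.
Result: 394 · (70) + 317 · (-87) = 1.

gcd(394, 317) = 1; s = 70, t = -87 (check: 394·70 + 317·(-87) = 1).


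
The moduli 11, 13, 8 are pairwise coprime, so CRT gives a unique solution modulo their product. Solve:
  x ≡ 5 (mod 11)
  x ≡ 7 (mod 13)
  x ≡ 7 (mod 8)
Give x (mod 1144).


Moduli 11, 13, 8 are pairwise coprime; by CRT there is a unique solution modulo M = 11 · 13 · 8 = 1144.
Solve pairwise, accumulating the modulus:
  Start with x ≡ 5 (mod 11).
  Combine with x ≡ 7 (mod 13): since gcd(11, 13) = 1, we get a unique residue mod 143.
    Write x = 5 + 11·t and substitute into x ≡ 7 (mod 13): 11·t ≡ 7 − 5 = 2 (mod 13).
    The inverse of 11 mod 13 is 6 (since 11·6 = 66 = 5·13 + 1), so t ≡ 6·2 = 12 ≡ 12 (mod 13).
    Then x = 5 + 11·12 = 137, valid modulo lcm(11, 13) = 143: x ≡ 137 (mod 143).
  Combine with x ≡ 7 (mod 8): since gcd(143, 8) = 1, we get a unique residue mod 1144.
    Write x = 137 + 143·t and substitute into x ≡ 7 (mod 8): 143·t ≡ 7 − 137 = -130 (mod 8).
    Reduce coefficients mod 8: 7·t ≡ 6 (mod 8).
    The inverse of 7 mod 8 is 7 (since 7·7 = 49 = 6·8 + 1), so t ≡ 7·6 = 42 ≡ 2 (mod 8).
    Then x = 137 + 143·2 = 423, valid modulo lcm(143, 8) = 1144: x ≡ 423 (mod 1144).
Verify: 423 mod 11 = 5 ✓, 423 mod 13 = 7 ✓, 423 mod 8 = 7 ✓.

x ≡ 423 (mod 1144).


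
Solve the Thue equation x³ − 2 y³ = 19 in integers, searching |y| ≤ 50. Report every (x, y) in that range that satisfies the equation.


The equation is x³ - 2y³ = 19. For fixed y, x³ = 2·y³ + 19, so a solution requires the RHS to be a perfect cube.
Strategy: iterate y from -50 to 50, compute RHS = 2·y³ + 19, and check whether it is a (positive or negative) perfect cube.
Check small values of y:
  y = 0: RHS = 19 is not a perfect cube.
  y = 1: RHS = 21 is not a perfect cube.
  y = -1: RHS = 17 is not a perfect cube.
  y = 2: RHS = 35 is not a perfect cube.
  y = -2: RHS = 3 is not a perfect cube.
  y = 3: RHS = 73 is not a perfect cube.
  y = -3: RHS = -35 is not a perfect cube.
Continuing the search up to |y| = 50 finds no solutions either.
No (x, y) in the scanned range satisfies the equation.

No integer solutions with |y| ≤ 50.


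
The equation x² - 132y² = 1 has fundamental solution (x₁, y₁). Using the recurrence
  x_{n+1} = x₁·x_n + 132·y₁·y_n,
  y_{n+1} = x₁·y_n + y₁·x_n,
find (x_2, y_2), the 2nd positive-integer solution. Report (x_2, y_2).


Step 1: Find the fundamental solution (x₁, y₁) of x² - 132y² = 1.
  Expand √132 as a continued fraction. a₀ = ⌊√132⌋ = 11; iterate m_{k+1} = d_k·a_k − m_k, d_{k+1} = (132 − m_{k+1}²)/d_k, a_{k+1} = ⌊(a₀ + m_{k+1})/d_{k+1}⌋ (starting m₀ = 0, d₀ = 1), with convergents p_k = a_k·p_{k-1} + p_{k-2}, q_k = a_k·q_{k-1} + q_{k-2} (p₋₁ = 1, q₋₁ = 0):
  k = 0: a₀ = 11; p₀/q₀ = 11/1; p₀² − 132·q₀² = 121 − 132 = -11.
  k = 1: m = 11, d = 11, a = ⌊(11 + 11)/11⌋ = 2; p/q = (2·11 + 1)/(2·1 + 0) = 23/2; p² − 132·q² = 529 − 528 = 1.
  The first convergent with p² − 132·q² = 1 gives the fundamental solution (x₁, y₁) = (23, 2).
Step 2: Apply the recurrence (x_{n+1}, y_{n+1}) = (x₁x_n + 132y₁y_n, x₁y_n + y₁x_n) repeatedly.
  From (x_1, y_1) = (23, 2): x_2 = 23·23 + 132·2·2 = 1057; y_2 = 23·2 + 2·23 = 92.
Step 3: Verify x_2² - 132·y_2² = 1117249 - 1117248 = 1 (should be 1). ✓

(x_1, y_1) = (23, 2); (x_2, y_2) = (1057, 92).


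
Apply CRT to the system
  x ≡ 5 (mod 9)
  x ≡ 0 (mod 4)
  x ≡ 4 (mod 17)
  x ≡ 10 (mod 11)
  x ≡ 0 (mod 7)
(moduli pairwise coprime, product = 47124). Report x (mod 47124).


Product of moduli M = 9 · 4 · 17 · 11 · 7 = 47124.
Merge one congruence at a time:
  Start: x ≡ 5 (mod 9).
  Combine with x ≡ 0 (mod 4); new modulus lcm = 36.
    Write x = 5 + 9·t and substitute into x ≡ 0 (mod 4): 9·t ≡ 0 − 5 = -5 (mod 4).
    Reduce coefficients mod 4: 1·t ≡ 3 (mod 4).
    So t ≡ 3 (mod 4).
    Then x = 5 + 9·3 = 32, valid modulo lcm(9, 4) = 36: x ≡ 32 (mod 36).
  Combine with x ≡ 4 (mod 17); new modulus lcm = 612.
    Write x = 32 + 36·t and substitute into x ≡ 4 (mod 17): 36·t ≡ 4 − 32 = -28 (mod 17).
    Reduce coefficients mod 17: 2·t ≡ 6 (mod 17).
    The inverse of 2 mod 17 is 9 (since 2·9 = 18 = 1·17 + 1), so t ≡ 9·6 = 54 ≡ 3 (mod 17).
    Then x = 32 + 36·3 = 140, valid modulo lcm(36, 17) = 612: x ≡ 140 (mod 612).
  Combine with x ≡ 10 (mod 11); new modulus lcm = 6732.
    Write x = 140 + 612·t and substitute into x ≡ 10 (mod 11): 612·t ≡ 10 − 140 = -130 (mod 11).
    Reduce coefficients mod 11: 7·t ≡ 2 (mod 11).
    The inverse of 7 mod 11 is 8 (since 7·8 = 56 = 5·11 + 1), so t ≡ 8·2 = 16 ≡ 5 (mod 11).
    Then x = 140 + 612·5 = 3200, valid modulo lcm(612, 11) = 6732: x ≡ 3200 (mod 6732).
  Combine with x ≡ 0 (mod 7); new modulus lcm = 47124.
    Write x = 3200 + 6732·t and substitute into x ≡ 0 (mod 7): 6732·t ≡ 0 − 3200 = -3200 (mod 7).
    Reduce coefficients mod 7: 5·t ≡ 6 (mod 7).
    The inverse of 5 mod 7 is 3 (since 5·3 = 15 = 2·7 + 1), so t ≡ 3·6 = 18 ≡ 4 (mod 7).
    Then x = 3200 + 6732·4 = 30128, valid modulo lcm(6732, 7) = 47124: x ≡ 30128 (mod 47124).
Verify against each original: 30128 mod 9 = 5, 30128 mod 4 = 0, 30128 mod 17 = 4, 30128 mod 11 = 10, 30128 mod 7 = 0.

x ≡ 30128 (mod 47124).


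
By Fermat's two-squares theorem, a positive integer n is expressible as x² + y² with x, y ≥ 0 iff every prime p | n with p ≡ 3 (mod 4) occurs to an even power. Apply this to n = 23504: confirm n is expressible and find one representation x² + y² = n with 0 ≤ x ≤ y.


Step 1: Factor n = 23504 = 2^4 · 13 · 113.
Step 2: Check the mod-4 condition on each prime factor: 2 = 2 (special); 13 ≡ 1 (mod 4), exponent 1; 113 ≡ 1 (mod 4), exponent 1.
All primes ≡ 3 (mod 4) appear to even exponent (or don't appear), so by the two-squares theorem n IS expressible as a sum of two squares.
Step 3: Build a representation. Group n = k² · m with k = 4 and m = 13 · 113 = 1469 (a product of primes ≡ 1 (mod 4)); a representation of m scales to one of n via (k·x)² + (k·y)² = k²(x² + y²). Each prime p ≡ 1 (mod 4) is itself a sum of two squares; find a² by testing p − a² for a perfect square:
  13: 13 − 1² = 12, 13 − 2² = 9 = 3² ⇒ 13 = 2² + 3².
  113: 113 − 1² = 112, 113 − 2² = 109, 113 − 3² = 104, 113 − 4² = 97, 113 − 5² = 88, 113 − 6² = 77, 113 − 7² = 64 = 8² ⇒ 113 = 7² + 8².
  Combine using the Brahmagupta–Fibonacci identity (a² + b²)(c² + d²) = (ac − bd)² + (ad + bc)² = (ac + bd)² + (ad − bc)²:
  13 · 113 = 1469: from (2² + 3²)(7² + 8²), take (2·7 − 3·8, 2·8 + 3·7) = (14 − 24, 16 + 21) = (-10, 37); dropping signs (only squares matter) gives (10, 37); check 10² + 37² = 100 + 1369 = 1469 ✓.
  Scale by k = 4: (4·10, 4·37) = (40, 148).
Step 4: Order so x ≤ y and verify: 40² + 148² = 1600 + 21904 = 23504 = n. ✓

n = 23504 = 40² + 148² (one valid representation with x ≤ y).


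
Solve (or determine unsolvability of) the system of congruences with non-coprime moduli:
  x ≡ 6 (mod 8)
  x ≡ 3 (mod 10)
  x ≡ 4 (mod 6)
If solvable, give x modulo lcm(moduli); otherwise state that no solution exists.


Moduli 8, 10, 6 are not pairwise coprime, so CRT works modulo lcm(m_i) when all pairwise compatibility conditions hold.
Pairwise compatibility: gcd(m_i, m_j) must divide a_i - a_j for every pair.
Merge one congruence at a time:
  Start: x ≡ 6 (mod 8).
  Combine with x ≡ 3 (mod 10): gcd(8, 10) = 2, and 3 - 6 = -3 is NOT divisible by 2.
    ⇒ system is inconsistent (no integer solution).

No solution (the system is inconsistent).


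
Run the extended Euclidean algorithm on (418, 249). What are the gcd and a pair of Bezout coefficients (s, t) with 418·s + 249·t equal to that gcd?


Euclidean algorithm on (418, 249) — divide until remainder is 0:
  418 = 1 · 249 + 169
  249 = 1 · 169 + 80
  169 = 2 · 80 + 9
  80 = 8 · 9 + 8
  9 = 1 · 8 + 1
  8 = 8 · 1 + 0
gcd(418, 249) = 1.
Track Bezout coefficients alongside the remainders: start with r₀ = 418 = a·1 + b·0 (s = 1, t = 0) and r₁ = 249 = a·0 + b·1 (s = 0, t = 1); each new remainder r_{k+1} = r_{k-1} − q_k·r_k inherits s_{k+1} = s_{k-1} − q_k·s_k, t_{k+1} = t_{k-1} − q_k·t_k, so r_k = a·s_k + b·t_k at every step:
  q = 1: r = 169, s = 1 − 1·0 = 1, t = 0 − 1·1 = -1  (check: 418·1 + 249·(-1) = 169)
  q = 1: r = 80, s = 0 − 1·1 = -1, t = 1 − 1·(-1) = 2  (check: 418·(-1) + 249·2 = 80)
  q = 2: r = 9, s = 1 − 2·(-1) = 3, t = -1 − 2·2 = -5  (check: 418·3 + 249·(-5) = 9)
  q = 8: r = 8, s = -1 − 8·3 = -25, t = 2 − 8·(-5) = 42  (check: 418·(-25) + 249·42 = 8)
  q = 1: r = 1, s = 3 − 1·(-25) = 28, t = -5 − 1·42 = -47  (check: 418·28 + 249·(-47) = 1)
The row with r = 1 (the gcd) gives the Bezout coefficients s = 28, t = -47.
Result: 418 · (28) + 249 · (-47) = 1.

gcd(418, 249) = 1; s = 28, t = -47 (check: 418·28 + 249·(-47) = 1).


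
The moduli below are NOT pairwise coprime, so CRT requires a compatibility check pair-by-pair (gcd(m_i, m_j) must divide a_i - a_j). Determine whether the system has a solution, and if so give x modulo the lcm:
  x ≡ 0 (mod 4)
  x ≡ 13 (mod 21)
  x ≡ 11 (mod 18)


Moduli 4, 21, 18 are not pairwise coprime, so CRT works modulo lcm(m_i) when all pairwise compatibility conditions hold.
Pairwise compatibility: gcd(m_i, m_j) must divide a_i - a_j for every pair.
Merge one congruence at a time:
  Start: x ≡ 0 (mod 4).
  Combine with x ≡ 13 (mod 21): gcd(4, 21) = 1; 13 - 0 = 13, which IS divisible by 1, so compatible.
    Write x = 0 + 4·t and substitute into x ≡ 13 (mod 21): 4·t ≡ 13 − 0 = 13 (mod 21).
    The inverse of 4 mod 21 is 16 (since 4·16 = 64 = 3·21 + 1), so t ≡ 16·13 = 208 ≡ 19 (mod 21).
    Then x = 0 + 4·19 = 76, valid modulo lcm(4, 21) = 84: x ≡ 76 (mod 84).
  Combine with x ≡ 11 (mod 18): gcd(84, 18) = 6, and 11 - 76 = -65 is NOT divisible by 6.
    ⇒ system is inconsistent (no integer solution).

No solution (the system is inconsistent).


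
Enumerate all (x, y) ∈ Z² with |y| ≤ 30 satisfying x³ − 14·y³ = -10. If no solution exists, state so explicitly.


The equation is x³ - 14y³ = -10. For fixed y, x³ = 14·y³ − 10, so a solution requires the RHS to be a perfect cube.
Strategy: iterate y from -30 to 30, compute RHS = 14·y³ − 10, and check whether it is a (positive or negative) perfect cube.
Check small values of y:
  y = 0: RHS = -10 is not a perfect cube.
  y = 1: RHS = 4 is not a perfect cube.
  y = -1: RHS = -24 is not a perfect cube.
  y = 2: RHS = 102 is not a perfect cube.
  y = -2: RHS = -122 is not a perfect cube.
  y = 3: RHS = 368 is not a perfect cube.
  y = -3: RHS = -388 is not a perfect cube.
Continuing the search up to |y| = 30 finds no solutions either.
No (x, y) in the scanned range satisfies the equation.

No integer solutions with |y| ≤ 30.


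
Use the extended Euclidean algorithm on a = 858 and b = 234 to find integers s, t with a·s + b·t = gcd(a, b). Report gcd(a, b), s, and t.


Euclidean algorithm on (858, 234) — divide until remainder is 0:
  858 = 3 · 234 + 156
  234 = 1 · 156 + 78
  156 = 2 · 78 + 0
gcd(858, 234) = 78.
Track Bezout coefficients alongside the remainders: start with r₀ = 858 = a·1 + b·0 (s = 1, t = 0) and r₁ = 234 = a·0 + b·1 (s = 0, t = 1); each new remainder r_{k+1} = r_{k-1} − q_k·r_k inherits s_{k+1} = s_{k-1} − q_k·s_k, t_{k+1} = t_{k-1} − q_k·t_k, so r_k = a·s_k + b·t_k at every step:
  q = 3: r = 156, s = 1 − 3·0 = 1, t = 0 − 3·1 = -3  (check: 858·1 + 234·(-3) = 156)
  q = 1: r = 78, s = 0 − 1·1 = -1, t = 1 − 1·(-3) = 4  (check: 858·(-1) + 234·4 = 78)
The row with r = 78 (the gcd) gives the Bezout coefficients s = -1, t = 4.
Result: 858 · (-1) + 234 · (4) = 78.

gcd(858, 234) = 78; s = -1, t = 4 (check: 858·(-1) + 234·4 = 78).


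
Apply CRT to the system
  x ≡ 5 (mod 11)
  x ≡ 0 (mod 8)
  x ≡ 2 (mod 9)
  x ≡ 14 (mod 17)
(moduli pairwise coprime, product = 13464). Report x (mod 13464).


Product of moduli M = 11 · 8 · 9 · 17 = 13464.
Merge one congruence at a time:
  Start: x ≡ 5 (mod 11).
  Combine with x ≡ 0 (mod 8); new modulus lcm = 88.
    Write x = 5 + 11·t and substitute into x ≡ 0 (mod 8): 11·t ≡ 0 − 5 = -5 (mod 8).
    Reduce coefficients mod 8: 3·t ≡ 3 (mod 8).
    The inverse of 3 mod 8 is 3 (since 3·3 = 9 = 1·8 + 1), so t ≡ 3·3 = 9 ≡ 1 (mod 8).
    Then x = 5 + 11·1 = 16, valid modulo lcm(11, 8) = 88: x ≡ 16 (mod 88).
  Combine with x ≡ 2 (mod 9); new modulus lcm = 792.
    Write x = 16 + 88·t and substitute into x ≡ 2 (mod 9): 88·t ≡ 2 − 16 = -14 (mod 9).
    Reduce coefficients mod 9: 7·t ≡ 4 (mod 9).
    The inverse of 7 mod 9 is 4 (since 7·4 = 28 = 3·9 + 1), so t ≡ 4·4 = 16 ≡ 7 (mod 9).
    Then x = 16 + 88·7 = 632, valid modulo lcm(88, 9) = 792: x ≡ 632 (mod 792).
  Combine with x ≡ 14 (mod 17); new modulus lcm = 13464.
    Write x = 632 + 792·t and substitute into x ≡ 14 (mod 17): 792·t ≡ 14 − 632 = -618 (mod 17).
    Reduce coefficients mod 17: 10·t ≡ 11 (mod 17).
    The inverse of 10 mod 17 is 12 (since 10·12 = 120 = 7·17 + 1), so t ≡ 12·11 = 132 ≡ 13 (mod 17).
    Then x = 632 + 792·13 = 10928, valid modulo lcm(792, 17) = 13464: x ≡ 10928 (mod 13464).
Verify against each original: 10928 mod 11 = 5, 10928 mod 8 = 0, 10928 mod 9 = 2, 10928 mod 17 = 14.

x ≡ 10928 (mod 13464).


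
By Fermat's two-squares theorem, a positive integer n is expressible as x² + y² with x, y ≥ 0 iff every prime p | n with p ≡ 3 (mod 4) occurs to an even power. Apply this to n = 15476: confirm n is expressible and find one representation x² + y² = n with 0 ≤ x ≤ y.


Step 1: Factor n = 15476 = 2^2 · 53 · 73.
Step 2: Check the mod-4 condition on each prime factor: 2 = 2 (special); 53 ≡ 1 (mod 4), exponent 1; 73 ≡ 1 (mod 4), exponent 1.
All primes ≡ 3 (mod 4) appear to even exponent (or don't appear), so by the two-squares theorem n IS expressible as a sum of two squares.
Step 3: Build a representation. Group n = k² · m with k = 2 and m = 53 · 73 = 3869 (a product of primes ≡ 1 (mod 4)); a representation of m scales to one of n via (k·x)² + (k·y)² = k²(x² + y²). Each prime p ≡ 1 (mod 4) is itself a sum of two squares; find a² by testing p − a² for a perfect square:
  53: 53 − 1² = 52, 53 − 2² = 49 = 7² ⇒ 53 = 2² + 7².
  73: 73 − 1² = 72, 73 − 2² = 69, 73 − 3² = 64 = 8² ⇒ 73 = 3² + 8².
  Combine using the Brahmagupta–Fibonacci identity (a² + b²)(c² + d²) = (ac − bd)² + (ad + bc)² = (ac + bd)² + (ad − bc)²:
  53 · 73 = 3869: from (2² + 7²)(3² + 8²), take (2·3 − 7·8, 2·8 + 7·3) = (6 − 56, 16 + 21) = (-50, 37); dropping signs (only squares matter) gives (50, 37); check 50² + 37² = 2500 + 1369 = 3869 ✓.
  Scale by k = 2: (2·50, 2·37) = (100, 74).
Step 4: Order so x ≤ y and verify: 74² + 100² = 5476 + 10000 = 15476 = n. ✓

n = 15476 = 74² + 100² (one valid representation with x ≤ y).


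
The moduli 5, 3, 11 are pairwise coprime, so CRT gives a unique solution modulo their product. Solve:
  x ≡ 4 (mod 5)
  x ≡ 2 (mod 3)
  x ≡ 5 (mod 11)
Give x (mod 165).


Moduli 5, 3, 11 are pairwise coprime; by CRT there is a unique solution modulo M = 5 · 3 · 11 = 165.
Solve pairwise, accumulating the modulus:
  Start with x ≡ 4 (mod 5).
  Combine with x ≡ 2 (mod 3): since gcd(5, 3) = 1, we get a unique residue mod 15.
    Write x = 4 + 5·t and substitute into x ≡ 2 (mod 3): 5·t ≡ 2 − 4 = -2 (mod 3).
    Reduce coefficients mod 3: 2·t ≡ 1 (mod 3).
    The inverse of 2 mod 3 is 2 (since 2·2 = 4 = 1·3 + 1), so t ≡ 2·1 = 2 ≡ 2 (mod 3).
    Then x = 4 + 5·2 = 14, valid modulo lcm(5, 3) = 15: x ≡ 14 (mod 15).
  Combine with x ≡ 5 (mod 11): since gcd(15, 11) = 1, we get a unique residue mod 165.
    Write x = 14 + 15·t and substitute into x ≡ 5 (mod 11): 15·t ≡ 5 − 14 = -9 (mod 11).
    Reduce coefficients mod 11: 4·t ≡ 2 (mod 11).
    The inverse of 4 mod 11 is 3 (since 4·3 = 12 = 1·11 + 1), so t ≡ 3·2 = 6 ≡ 6 (mod 11).
    Then x = 14 + 15·6 = 104, valid modulo lcm(15, 11) = 165: x ≡ 104 (mod 165).
Verify: 104 mod 5 = 4 ✓, 104 mod 3 = 2 ✓, 104 mod 11 = 5 ✓.

x ≡ 104 (mod 165).


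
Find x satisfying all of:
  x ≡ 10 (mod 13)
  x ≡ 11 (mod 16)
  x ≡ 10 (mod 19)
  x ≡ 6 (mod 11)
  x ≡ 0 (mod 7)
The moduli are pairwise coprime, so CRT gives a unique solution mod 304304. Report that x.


Product of moduli M = 13 · 16 · 19 · 11 · 7 = 304304.
Merge one congruence at a time:
  Start: x ≡ 10 (mod 13).
  Combine with x ≡ 11 (mod 16); new modulus lcm = 208.
    Write x = 10 + 13·t and substitute into x ≡ 11 (mod 16): 13·t ≡ 11 − 10 = 1 (mod 16).
    The inverse of 13 mod 16 is 5 (since 13·5 = 65 = 4·16 + 1), so t ≡ 5·1 = 5 ≡ 5 (mod 16).
    Then x = 10 + 13·5 = 75, valid modulo lcm(13, 16) = 208: x ≡ 75 (mod 208).
  Combine with x ≡ 10 (mod 19); new modulus lcm = 3952.
    Write x = 75 + 208·t and substitute into x ≡ 10 (mod 19): 208·t ≡ 10 − 75 = -65 (mod 19).
    Reduce coefficients mod 19: 18·t ≡ 11 (mod 19).
    The inverse of 18 mod 19 is 18 (since 18·18 = 324 = 17·19 + 1), so t ≡ 18·11 = 198 ≡ 8 (mod 19).
    Then x = 75 + 208·8 = 1739, valid modulo lcm(208, 19) = 3952: x ≡ 1739 (mod 3952).
  Combine with x ≡ 6 (mod 11); new modulus lcm = 43472.
    Write x = 1739 + 3952·t and substitute into x ≡ 6 (mod 11): 3952·t ≡ 6 − 1739 = -1733 (mod 11).
    Reduce coefficients mod 11: 3·t ≡ 5 (mod 11).
    The inverse of 3 mod 11 is 4 (since 3·4 = 12 = 1·11 + 1), so t ≡ 4·5 = 20 ≡ 9 (mod 11).
    Then x = 1739 + 3952·9 = 37307, valid modulo lcm(3952, 11) = 43472: x ≡ 37307 (mod 43472).
  Combine with x ≡ 0 (mod 7); new modulus lcm = 304304.
    Write x = 37307 + 43472·t and substitute into x ≡ 0 (mod 7): 43472·t ≡ 0 − 37307 = -37307 (mod 7).
    Reduce coefficients mod 7: 2·t ≡ 3 (mod 7).
    The inverse of 2 mod 7 is 4 (since 2·4 = 8 = 1·7 + 1), so t ≡ 4·3 = 12 ≡ 5 (mod 7).
    Then x = 37307 + 43472·5 = 254667, valid modulo lcm(43472, 7) = 304304: x ≡ 254667 (mod 304304).
Verify against each original: 254667 mod 13 = 10, 254667 mod 16 = 11, 254667 mod 19 = 10, 254667 mod 11 = 6, 254667 mod 7 = 0.

x ≡ 254667 (mod 304304).


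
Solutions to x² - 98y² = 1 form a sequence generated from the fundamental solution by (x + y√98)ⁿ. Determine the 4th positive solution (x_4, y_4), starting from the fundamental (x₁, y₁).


Step 1: Find the fundamental solution (x₁, y₁) of x² - 98y² = 1.
  Expand √98 as a continued fraction. a₀ = ⌊√98⌋ = 9; iterate m_{k+1} = d_k·a_k − m_k, d_{k+1} = (98 − m_{k+1}²)/d_k, a_{k+1} = ⌊(a₀ + m_{k+1})/d_{k+1}⌋ (starting m₀ = 0, d₀ = 1), with convergents p_k = a_k·p_{k-1} + p_{k-2}, q_k = a_k·q_{k-1} + q_{k-2} (p₋₁ = 1, q₋₁ = 0):
  k = 0: a₀ = 9; p₀/q₀ = 9/1; p₀² − 98·q₀² = 81 − 98 = -17.
  k = 1: m = 9, d = 17, a = ⌊(9 + 9)/17⌋ = 1; p/q = (1·9 + 1)/(1·1 + 0) = 10/1; p² − 98·q² = 100 − 98 = 2.
  k = 2: m = 8, d = 2, a = ⌊(9 + 8)/2⌋ = 8; p/q = (8·10 + 9)/(8·1 + 1) = 89/9; p² − 98·q² = 7921 − 7938 = -17.
  k = 3: m = 8, d = 17, a = ⌊(9 + 8)/17⌋ = 1; p/q = (1·89 + 10)/(1·9 + 1) = 99/10; p² − 98·q² = 9801 − 9800 = 1.
  The first convergent with p² − 98·q² = 1 gives the fundamental solution (x₁, y₁) = (99, 10).
Step 2: Apply the recurrence (x_{n+1}, y_{n+1}) = (x₁x_n + 98y₁y_n, x₁y_n + y₁x_n) repeatedly.
  From (x_1, y_1) = (99, 10): x_2 = 99·99 + 98·10·10 = 19601; y_2 = 99·10 + 10·99 = 1980.
  From (x_2, y_2) = (19601, 1980): x_3 = 99·19601 + 98·10·1980 = 3880899; y_3 = 99·1980 + 10·19601 = 392030.
  From (x_3, y_3) = (3880899, 392030): x_4 = 99·3880899 + 98·10·392030 = 768398401; y_4 = 99·392030 + 10·3880899 = 77619960.
Step 3: Verify x_4² - 98·y_4² = 590436102659356801 - 590436102659356800 = 1 (should be 1). ✓

(x_1, y_1) = (99, 10); (x_4, y_4) = (768398401, 77619960).


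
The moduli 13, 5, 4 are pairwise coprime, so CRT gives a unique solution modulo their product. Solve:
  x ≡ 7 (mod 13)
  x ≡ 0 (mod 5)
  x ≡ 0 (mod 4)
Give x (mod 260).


Moduli 13, 5, 4 are pairwise coprime; by CRT there is a unique solution modulo M = 13 · 5 · 4 = 260.
Solve pairwise, accumulating the modulus:
  Start with x ≡ 7 (mod 13).
  Combine with x ≡ 0 (mod 5): since gcd(13, 5) = 1, we get a unique residue mod 65.
    Write x = 7 + 13·t and substitute into x ≡ 0 (mod 5): 13·t ≡ 0 − 7 = -7 (mod 5).
    Reduce coefficients mod 5: 3·t ≡ 3 (mod 5).
    The inverse of 3 mod 5 is 2 (since 3·2 = 6 = 1·5 + 1), so t ≡ 2·3 = 6 ≡ 1 (mod 5).
    Then x = 7 + 13·1 = 20, valid modulo lcm(13, 5) = 65: x ≡ 20 (mod 65).
  Combine with x ≡ 0 (mod 4): since gcd(65, 4) = 1, we get a unique residue mod 260.
    Write x = 20 + 65·t and substitute into x ≡ 0 (mod 4): 65·t ≡ 0 − 20 = -20 (mod 4).
    Reduce coefficients mod 4: 1·t ≡ 0 (mod 4).
    So t ≡ 0 (mod 4).
    Then x = 20 + 65·0 = 20, valid modulo lcm(65, 4) = 260: x ≡ 20 (mod 260).
Verify: 20 mod 13 = 7 ✓, 20 mod 5 = 0 ✓, 20 mod 4 = 0 ✓.

x ≡ 20 (mod 260).


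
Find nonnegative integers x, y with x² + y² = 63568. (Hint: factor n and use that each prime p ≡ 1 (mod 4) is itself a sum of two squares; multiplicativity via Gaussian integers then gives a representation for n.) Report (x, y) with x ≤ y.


Step 1: Factor n = 63568 = 2^4 · 29 · 137.
Step 2: Check the mod-4 condition on each prime factor: 2 = 2 (special); 29 ≡ 1 (mod 4), exponent 1; 137 ≡ 1 (mod 4), exponent 1.
All primes ≡ 3 (mod 4) appear to even exponent (or don't appear), so by the two-squares theorem n IS expressible as a sum of two squares.
Step 3: Build a representation. Group n = k² · m with k = 4 and m = 29 · 137 = 3973 (a product of primes ≡ 1 (mod 4)); a representation of m scales to one of n via (k·x)² + (k·y)² = k²(x² + y²). Each prime p ≡ 1 (mod 4) is itself a sum of two squares; find a² by testing p − a² for a perfect square:
  29: 29 − 1² = 28, 29 − 2² = 25 = 5² ⇒ 29 = 2² + 5².
  137: 137 − 1² = 136, 137 − 2² = 133, 137 − 3² = 128, 137 − 4² = 121 = 11² ⇒ 137 = 4² + 11².
  Combine using the Brahmagupta–Fibonacci identity (a² + b²)(c² + d²) = (ac − bd)² + (ad + bc)² = (ac + bd)² + (ad − bc)²:
  29 · 137 = 3973: from (2² + 5²)(4² + 11²), take (2·4 − 5·11, 2·11 + 5·4) = (8 − 55, 22 + 20) = (-47, 42); dropping signs (only squares matter) gives (47, 42); check 47² + 42² = 2209 + 1764 = 3973 ✓.
  Scale by k = 4: (4·47, 4·42) = (188, 168).
Step 4: Order so x ≤ y and verify: 168² + 188² = 28224 + 35344 = 63568 = n. ✓

n = 63568 = 168² + 188² (one valid representation with x ≤ y).


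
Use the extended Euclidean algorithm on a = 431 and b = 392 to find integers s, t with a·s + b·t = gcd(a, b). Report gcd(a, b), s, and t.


Euclidean algorithm on (431, 392) — divide until remainder is 0:
  431 = 1 · 392 + 39
  392 = 10 · 39 + 2
  39 = 19 · 2 + 1
  2 = 2 · 1 + 0
gcd(431, 392) = 1.
Track Bezout coefficients alongside the remainders: start with r₀ = 431 = a·1 + b·0 (s = 1, t = 0) and r₁ = 392 = a·0 + b·1 (s = 0, t = 1); each new remainder r_{k+1} = r_{k-1} − q_k·r_k inherits s_{k+1} = s_{k-1} − q_k·s_k, t_{k+1} = t_{k-1} − q_k·t_k, so r_k = a·s_k + b·t_k at every step:
  q = 1: r = 39, s = 1 − 1·0 = 1, t = 0 − 1·1 = -1  (check: 431·1 + 392·(-1) = 39)
  q = 10: r = 2, s = 0 − 10·1 = -10, t = 1 − 10·(-1) = 11  (check: 431·(-10) + 392·11 = 2)
  q = 19: r = 1, s = 1 − 19·(-10) = 191, t = -1 − 19·11 = -210  (check: 431·191 + 392·(-210) = 1)
The row with r = 1 (the gcd) gives the Bezout coefficients s = 191, t = -210.
Result: 431 · (191) + 392 · (-210) = 1.

gcd(431, 392) = 1; s = 191, t = -210 (check: 431·191 + 392·(-210) = 1).


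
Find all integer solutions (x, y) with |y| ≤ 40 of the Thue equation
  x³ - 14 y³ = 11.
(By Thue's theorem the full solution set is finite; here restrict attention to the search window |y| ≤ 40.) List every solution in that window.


The equation is x³ - 14y³ = 11. For fixed y, x³ = 14·y³ + 11, so a solution requires the RHS to be a perfect cube.
Strategy: iterate y from -40 to 40, compute RHS = 14·y³ + 11, and check whether it is a (positive or negative) perfect cube.
Check small values of y:
  y = 0: RHS = 11 is not a perfect cube.
  y = 1: RHS = 25 is not a perfect cube.
  y = -1: RHS = -3 is not a perfect cube.
  y = 2: RHS = 123 is not a perfect cube.
  y = -2: RHS = -101 is not a perfect cube.
  y = 3: RHS = 389 is not a perfect cube.
  y = -3: RHS = -367 is not a perfect cube.
Continuing the search up to |y| = 40 finds no solutions either.
No (x, y) in the scanned range satisfies the equation.

No integer solutions with |y| ≤ 40.


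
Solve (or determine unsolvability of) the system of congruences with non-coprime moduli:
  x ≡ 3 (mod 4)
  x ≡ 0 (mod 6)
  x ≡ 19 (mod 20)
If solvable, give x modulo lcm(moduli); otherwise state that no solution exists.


Moduli 4, 6, 20 are not pairwise coprime, so CRT works modulo lcm(m_i) when all pairwise compatibility conditions hold.
Pairwise compatibility: gcd(m_i, m_j) must divide a_i - a_j for every pair.
Merge one congruence at a time:
  Start: x ≡ 3 (mod 4).
  Combine with x ≡ 0 (mod 6): gcd(4, 6) = 2, and 0 - 3 = -3 is NOT divisible by 2.
    ⇒ system is inconsistent (no integer solution).

No solution (the system is inconsistent).


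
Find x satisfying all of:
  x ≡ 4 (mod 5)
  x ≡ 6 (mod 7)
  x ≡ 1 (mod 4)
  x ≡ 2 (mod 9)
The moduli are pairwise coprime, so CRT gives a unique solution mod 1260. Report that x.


Product of moduli M = 5 · 7 · 4 · 9 = 1260.
Merge one congruence at a time:
  Start: x ≡ 4 (mod 5).
  Combine with x ≡ 6 (mod 7); new modulus lcm = 35.
    Write x = 4 + 5·t and substitute into x ≡ 6 (mod 7): 5·t ≡ 6 − 4 = 2 (mod 7).
    The inverse of 5 mod 7 is 3 (since 5·3 = 15 = 2·7 + 1), so t ≡ 3·2 = 6 ≡ 6 (mod 7).
    Then x = 4 + 5·6 = 34, valid modulo lcm(5, 7) = 35: x ≡ 34 (mod 35).
  Combine with x ≡ 1 (mod 4); new modulus lcm = 140.
    Write x = 34 + 35·t and substitute into x ≡ 1 (mod 4): 35·t ≡ 1 − 34 = -33 (mod 4).
    Reduce coefficients mod 4: 3·t ≡ 3 (mod 4).
    The inverse of 3 mod 4 is 3 (since 3·3 = 9 = 2·4 + 1), so t ≡ 3·3 = 9 ≡ 1 (mod 4).
    Then x = 34 + 35·1 = 69, valid modulo lcm(35, 4) = 140: x ≡ 69 (mod 140).
  Combine with x ≡ 2 (mod 9); new modulus lcm = 1260.
    Write x = 69 + 140·t and substitute into x ≡ 2 (mod 9): 140·t ≡ 2 − 69 = -67 (mod 9).
    Reduce coefficients mod 9: 5·t ≡ 5 (mod 9).
    The inverse of 5 mod 9 is 2 (since 5·2 = 10 = 1·9 + 1), so t ≡ 2·5 = 10 ≡ 1 (mod 9).
    Then x = 69 + 140·1 = 209, valid modulo lcm(140, 9) = 1260: x ≡ 209 (mod 1260).
Verify against each original: 209 mod 5 = 4, 209 mod 7 = 6, 209 mod 4 = 1, 209 mod 9 = 2.

x ≡ 209 (mod 1260).


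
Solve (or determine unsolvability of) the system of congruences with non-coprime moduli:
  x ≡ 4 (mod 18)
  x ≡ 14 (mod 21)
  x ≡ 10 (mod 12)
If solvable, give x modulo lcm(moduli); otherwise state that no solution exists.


Moduli 18, 21, 12 are not pairwise coprime, so CRT works modulo lcm(m_i) when all pairwise compatibility conditions hold.
Pairwise compatibility: gcd(m_i, m_j) must divide a_i - a_j for every pair.
Merge one congruence at a time:
  Start: x ≡ 4 (mod 18).
  Combine with x ≡ 14 (mod 21): gcd(18, 21) = 3, and 14 - 4 = 10 is NOT divisible by 3.
    ⇒ system is inconsistent (no integer solution).

No solution (the system is inconsistent).


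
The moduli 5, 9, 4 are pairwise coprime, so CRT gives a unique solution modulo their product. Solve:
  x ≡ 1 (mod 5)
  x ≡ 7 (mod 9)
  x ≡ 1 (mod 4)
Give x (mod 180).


Moduli 5, 9, 4 are pairwise coprime; by CRT there is a unique solution modulo M = 5 · 9 · 4 = 180.
Solve pairwise, accumulating the modulus:
  Start with x ≡ 1 (mod 5).
  Combine with x ≡ 7 (mod 9): since gcd(5, 9) = 1, we get a unique residue mod 45.
    Write x = 1 + 5·t and substitute into x ≡ 7 (mod 9): 5·t ≡ 7 − 1 = 6 (mod 9).
    The inverse of 5 mod 9 is 2 (since 5·2 = 10 = 1·9 + 1), so t ≡ 2·6 = 12 ≡ 3 (mod 9).
    Then x = 1 + 5·3 = 16, valid modulo lcm(5, 9) = 45: x ≡ 16 (mod 45).
  Combine with x ≡ 1 (mod 4): since gcd(45, 4) = 1, we get a unique residue mod 180.
    Write x = 16 + 45·t and substitute into x ≡ 1 (mod 4): 45·t ≡ 1 − 16 = -15 (mod 4).
    Reduce coefficients mod 4: 1·t ≡ 1 (mod 4).
    So t ≡ 1 (mod 4).
    Then x = 16 + 45·1 = 61, valid modulo lcm(45, 4) = 180: x ≡ 61 (mod 180).
Verify: 61 mod 5 = 1 ✓, 61 mod 9 = 7 ✓, 61 mod 4 = 1 ✓.

x ≡ 61 (mod 180).


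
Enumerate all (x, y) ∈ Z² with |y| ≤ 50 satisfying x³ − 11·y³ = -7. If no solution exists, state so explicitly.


The equation is x³ - 11y³ = -7. For fixed y, x³ = 11·y³ − 7, so a solution requires the RHS to be a perfect cube.
Strategy: iterate y from -50 to 50, compute RHS = 11·y³ − 7, and check whether it is a (positive or negative) perfect cube.
Check small values of y:
  y = 0: RHS = -7 is not a perfect cube.
  y = 1: RHS = 4 is not a perfect cube.
  y = -1: RHS = -18 is not a perfect cube.
  y = 2: RHS = 81 is not a perfect cube.
  y = -2: RHS = -95 is not a perfect cube.
  y = 3: RHS = 290 is not a perfect cube.
  y = -3: RHS = -304 is not a perfect cube.
Continuing the search up to |y| = 50 finds no solutions either.
No (x, y) in the scanned range satisfies the equation.

No integer solutions with |y| ≤ 50.


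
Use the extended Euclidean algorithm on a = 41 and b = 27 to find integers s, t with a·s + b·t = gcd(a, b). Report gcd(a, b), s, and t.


Euclidean algorithm on (41, 27) — divide until remainder is 0:
  41 = 1 · 27 + 14
  27 = 1 · 14 + 13
  14 = 1 · 13 + 1
  13 = 13 · 1 + 0
gcd(41, 27) = 1.
Track Bezout coefficients alongside the remainders: start with r₀ = 41 = a·1 + b·0 (s = 1, t = 0) and r₁ = 27 = a·0 + b·1 (s = 0, t = 1); each new remainder r_{k+1} = r_{k-1} − q_k·r_k inherits s_{k+1} = s_{k-1} − q_k·s_k, t_{k+1} = t_{k-1} − q_k·t_k, so r_k = a·s_k + b·t_k at every step:
  q = 1: r = 14, s = 1 − 1·0 = 1, t = 0 − 1·1 = -1  (check: 41·1 + 27·(-1) = 14)
  q = 1: r = 13, s = 0 − 1·1 = -1, t = 1 − 1·(-1) = 2  (check: 41·(-1) + 27·2 = 13)
  q = 1: r = 1, s = 1 − 1·(-1) = 2, t = -1 − 1·2 = -3  (check: 41·2 + 27·(-3) = 1)
The row with r = 1 (the gcd) gives the Bezout coefficients s = 2, t = -3.
Result: 41 · (2) + 27 · (-3) = 1.

gcd(41, 27) = 1; s = 2, t = -3 (check: 41·2 + 27·(-3) = 1).


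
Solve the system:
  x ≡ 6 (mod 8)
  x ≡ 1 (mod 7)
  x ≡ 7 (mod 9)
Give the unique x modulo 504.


Moduli 8, 7, 9 are pairwise coprime; by CRT there is a unique solution modulo M = 8 · 7 · 9 = 504.
Solve pairwise, accumulating the modulus:
  Start with x ≡ 6 (mod 8).
  Combine with x ≡ 1 (mod 7): since gcd(8, 7) = 1, we get a unique residue mod 56.
    Write x = 6 + 8·t and substitute into x ≡ 1 (mod 7): 8·t ≡ 1 − 6 = -5 (mod 7).
    Reduce coefficients mod 7: 1·t ≡ 2 (mod 7).
    So t ≡ 2 (mod 7).
    Then x = 6 + 8·2 = 22, valid modulo lcm(8, 7) = 56: x ≡ 22 (mod 56).
  Combine with x ≡ 7 (mod 9): since gcd(56, 9) = 1, we get a unique residue mod 504.
    Write x = 22 + 56·t and substitute into x ≡ 7 (mod 9): 56·t ≡ 7 − 22 = -15 (mod 9).
    Reduce coefficients mod 9: 2·t ≡ 3 (mod 9).
    The inverse of 2 mod 9 is 5 (since 2·5 = 10 = 1·9 + 1), so t ≡ 5·3 = 15 ≡ 6 (mod 9).
    Then x = 22 + 56·6 = 358, valid modulo lcm(56, 9) = 504: x ≡ 358 (mod 504).
Verify: 358 mod 8 = 6 ✓, 358 mod 7 = 1 ✓, 358 mod 9 = 7 ✓.

x ≡ 358 (mod 504).


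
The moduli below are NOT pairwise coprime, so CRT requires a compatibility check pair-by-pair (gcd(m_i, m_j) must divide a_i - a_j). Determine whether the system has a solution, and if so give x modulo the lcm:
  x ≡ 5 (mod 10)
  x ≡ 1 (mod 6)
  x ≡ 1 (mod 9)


Moduli 10, 6, 9 are not pairwise coprime, so CRT works modulo lcm(m_i) when all pairwise compatibility conditions hold.
Pairwise compatibility: gcd(m_i, m_j) must divide a_i - a_j for every pair.
Merge one congruence at a time:
  Start: x ≡ 5 (mod 10).
  Combine with x ≡ 1 (mod 6): gcd(10, 6) = 2; 1 - 5 = -4, which IS divisible by 2, so compatible.
    Write x = 5 + 10·t and substitute into x ≡ 1 (mod 6): 10·t ≡ 1 − 5 = -4 (mod 6).
    Divide the congruence (and modulus) by g = 2: 5·t ≡ -2 (mod 3).
    Reduce coefficients mod 3: 2·t ≡ 1 (mod 3).
    The inverse of 2 mod 3 is 2 (since 2·2 = 4 = 1·3 + 1), so t ≡ 2·1 = 2 ≡ 2 (mod 3).
    Then x = 5 + 10·2 = 25, valid modulo lcm(10, 6) = 30: x ≡ 25 (mod 30).
  Combine with x ≡ 1 (mod 9): gcd(30, 9) = 3; 1 - 25 = -24, which IS divisible by 3, so compatible.
    Write x = 25 + 30·t and substitute into x ≡ 1 (mod 9): 30·t ≡ 1 − 25 = -24 (mod 9).
    Divide the congruence (and modulus) by g = 3: 10·t ≡ -8 (mod 3).
    Reduce coefficients mod 3: 1·t ≡ 1 (mod 3).
    So t ≡ 1 (mod 3).
    Then x = 25 + 30·1 = 55, valid modulo lcm(30, 9) = 90: x ≡ 55 (mod 90).
Verify: 55 mod 10 = 5, 55 mod 6 = 1, 55 mod 9 = 1.

x ≡ 55 (mod 90).


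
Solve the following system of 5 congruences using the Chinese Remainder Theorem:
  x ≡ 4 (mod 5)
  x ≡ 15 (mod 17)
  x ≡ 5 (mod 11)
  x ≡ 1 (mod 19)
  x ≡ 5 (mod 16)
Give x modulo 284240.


Product of moduli M = 5 · 17 · 11 · 19 · 16 = 284240.
Merge one congruence at a time:
  Start: x ≡ 4 (mod 5).
  Combine with x ≡ 15 (mod 17); new modulus lcm = 85.
    Write x = 4 + 5·t and substitute into x ≡ 15 (mod 17): 5·t ≡ 15 − 4 = 11 (mod 17).
    The inverse of 5 mod 17 is 7 (since 5·7 = 35 = 2·17 + 1), so t ≡ 7·11 = 77 ≡ 9 (mod 17).
    Then x = 4 + 5·9 = 49, valid modulo lcm(5, 17) = 85: x ≡ 49 (mod 85).
  Combine with x ≡ 5 (mod 11); new modulus lcm = 935.
    Write x = 49 + 85·t and substitute into x ≡ 5 (mod 11): 85·t ≡ 5 − 49 = -44 (mod 11).
    Reduce coefficients mod 11: 8·t ≡ 0 (mod 11).
    The inverse of 8 mod 11 is 7 (since 8·7 = 56 = 5·11 + 1), so t ≡ 7·0 = 0 ≡ 0 (mod 11).
    Then x = 49 + 85·0 = 49, valid modulo lcm(85, 11) = 935: x ≡ 49 (mod 935).
  Combine with x ≡ 1 (mod 19); new modulus lcm = 17765.
    Write x = 49 + 935·t and substitute into x ≡ 1 (mod 19): 935·t ≡ 1 − 49 = -48 (mod 19).
    Reduce coefficients mod 19: 4·t ≡ 9 (mod 19).
    The inverse of 4 mod 19 is 5 (since 4·5 = 20 = 1·19 + 1), so t ≡ 5·9 = 45 ≡ 7 (mod 19).
    Then x = 49 + 935·7 = 6594, valid modulo lcm(935, 19) = 17765: x ≡ 6594 (mod 17765).
  Combine with x ≡ 5 (mod 16); new modulus lcm = 284240.
    Write x = 6594 + 17765·t and substitute into x ≡ 5 (mod 16): 17765·t ≡ 5 − 6594 = -6589 (mod 16).
    Reduce coefficients mod 16: 5·t ≡ 3 (mod 16).
    The inverse of 5 mod 16 is 13 (since 5·13 = 65 = 4·16 + 1), so t ≡ 13·3 = 39 ≡ 7 (mod 16).
    Then x = 6594 + 17765·7 = 130949, valid modulo lcm(17765, 16) = 284240: x ≡ 130949 (mod 284240).
Verify against each original: 130949 mod 5 = 4, 130949 mod 17 = 15, 130949 mod 11 = 5, 130949 mod 19 = 1, 130949 mod 16 = 5.

x ≡ 130949 (mod 284240).
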